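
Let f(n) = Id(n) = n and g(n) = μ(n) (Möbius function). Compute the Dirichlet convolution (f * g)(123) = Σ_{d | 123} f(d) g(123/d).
(Id * μ)(123) = 80

Divisors of 123: [1, 3, 41, 123]. For each d | 123:
  d = 1: Id(1) · μ(123/1) = 1 · 1 = 1
  d = 3: Id(3) · μ(123/3) = 3 · -1 = -3
  d = 41: Id(41) · μ(123/41) = 41 · -1 = -41
  d = 123: Id(123) · μ(123/123) = 123 · 1 = 123
Summing: (Id * μ)(123) = 1 + -3 + -41 + 123 = 80.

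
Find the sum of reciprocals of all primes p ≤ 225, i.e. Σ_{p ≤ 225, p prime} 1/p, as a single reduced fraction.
Σ 1/p = 718699639327957473429492425322377115938612460993073775465130392853544377727917042657991/367009731827331916465034565550136732339800312955331782619462457039988073311157667212930

π(225) = 48, so the primes ≤ 225 are [2, 3, 5, 7, 11, 13, 17, 19, 23, 29, 31, 37, 41, 43, 47, 53, 59, 61, 67, 71, 73, 79, 83, 89, 97, 101, 103, 107, 109, 113, 127, 131, 137, 139, 149, 151, 157, 163, 167, 173, 179, 181, 191, 193, 197, 199, 211, 223]. Summing 1/p over these primes: 718699639327957473429492425322377115938612460993073775465130392853544377727917042657991/367009731827331916465034565550136732339800312955331782619462457039988073311157667212930 ≈ 1.9583. Mertens estimate ln ln(225) + 0.2615 ≈ 1.9509.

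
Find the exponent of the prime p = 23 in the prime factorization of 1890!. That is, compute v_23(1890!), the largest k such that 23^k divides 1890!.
v_23(1890!) = 85

Legendre's formula: v_p(n!) = Σ_{k ≥ 1} ⌊n / p^k⌋. For p = 23, n = 1890, the terms are:
  ⌊1890/23^1⌋ = ⌊1890/23⌋ = 82
  ⌊1890/23^2⌋ = ⌊1890/529⌋ = 3
(the next term ⌊1890/23^3⌋ = 0, terminating the sum). Summing: v_23(1890!) = 82 + 3 = 85.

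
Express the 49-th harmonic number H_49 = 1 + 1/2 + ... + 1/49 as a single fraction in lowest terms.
H_49 = 13881256687139135026631/3099044504245996706400

Direct summation: H_49 = 1 + 1/2 + ... + 1/49. The least common denominator is lcm(1, ..., 49) = 3099044504245996706400; over this denominator the numerator is 3099044504245996706400 + 1549522252122998353200 + 1033014834748665568800 + 774761126061499176600 + 619808900849199341280 + 516507417374332784400 + 442720643463713815200 + 387380563030749588300 + 344338278249555189600 + 309904450424599670640 + 281731318567817882400 + 258253708687166392200 + 238388038788153592800 + 221360321731856907600 + 206602966949733113760 + 193690281515374794150 + 182296735543882159200 + 172169139124777594800 + 163107605486631405600 + 154952225212299835320 + 147573547821237938400 + 140865659283908941200 + 134741065401999856800 + 129126854343583196100 + 123961780169839868256 + 119194019394076796400 + 114779426083185063200 + 110680160865928453800 + 106863603594689541600 + 103301483474866556880 + 99969177556322474400 + 96845140757687397075 + 93910439522605960800 + 91148367771941079600 + 88544128692742763040 + 86084569562388797400 + 83757959574216127200 + 81553802743315702800 + 79462679596051197600 + 77476112606149917660 + 75586451323073090400 + 73786773910618969200 + 72070802424325504800 + 70432829641954470600 + 68867655649911037920 + 67370532700999928400 + 65937117111616951200 + 64563427171791598050 + 63245806209101973600 = 13881256687139135026631, so H_49 = 13881256687139135026631/3099044504245996706400 (already in lowest terms) ≈ 4.47921. (The PNT-adjacent estimate ln(49) + γ ≈ 4.46904 matches within O(1/n).)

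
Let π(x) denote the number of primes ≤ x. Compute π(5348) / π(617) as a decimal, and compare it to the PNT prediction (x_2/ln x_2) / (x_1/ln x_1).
π(5348)/π(617) = 707/113 ≈ 6.2566;  PNT prediction ≈ 6.4872.

π(617) = 113 and π(5348) = 707, so π(5348)/π(617) ≈ 6.2566. The PNT-predicted ratio is (5348/ln(5348)) / (617/ln(617)) ≈ 6.4872. The two agree to within a few percent, as expected.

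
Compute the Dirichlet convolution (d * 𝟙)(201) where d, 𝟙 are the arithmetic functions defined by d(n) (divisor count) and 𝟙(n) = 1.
(d * 𝟙)(201) = 9

Divisors of 201: [1, 3, 67, 201]. For each d | 201:
  d = 1: d(1) · 𝟙(201/1) = 1 · 1 = 1
  d = 3: d(3) · 𝟙(201/3) = 2 · 1 = 2
  d = 67: d(67) · 𝟙(201/67) = 2 · 1 = 2
  d = 201: d(201) · 𝟙(201/201) = 4 · 1 = 4
Summing: (d * 𝟙)(201) = 1 + 2 + 2 + 4 = 9.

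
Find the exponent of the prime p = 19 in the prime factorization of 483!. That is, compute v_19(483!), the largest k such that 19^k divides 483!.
v_19(483!) = 26

Legendre's formula: v_p(n!) = Σ_{k ≥ 1} ⌊n / p^k⌋. For p = 19, n = 483, the terms are:
  ⌊483/19^1⌋ = ⌊483/19⌋ = 25
  ⌊483/19^2⌋ = ⌊483/361⌋ = 1
(the next term ⌊483/19^3⌋ = 0, terminating the sum). Summing: v_19(483!) = 25 + 1 = 26.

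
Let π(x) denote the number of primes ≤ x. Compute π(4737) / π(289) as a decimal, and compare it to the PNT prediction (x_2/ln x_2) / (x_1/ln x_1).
π(4737)/π(289) = 639/61 ≈ 10.4754;  PNT prediction ≈ 10.9744.

π(289) = 61 and π(4737) = 639, so π(4737)/π(289) ≈ 10.4754. The PNT-predicted ratio is (4737/ln(4737)) / (289/ln(289)) ≈ 10.9744. The two agree to within a few percent, as expected.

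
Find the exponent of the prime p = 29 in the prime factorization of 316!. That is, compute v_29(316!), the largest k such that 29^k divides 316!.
v_29(316!) = 10

Legendre's formula: v_p(n!) = Σ_{k ≥ 1} ⌊n / p^k⌋. For p = 29, n = 316, the terms are:
  ⌊316/29^1⌋ = ⌊316/29⌋ = 10
(the next term ⌊316/29^2⌋ = 0, terminating the sum). Summing: v_29(316!) = 10 = 10.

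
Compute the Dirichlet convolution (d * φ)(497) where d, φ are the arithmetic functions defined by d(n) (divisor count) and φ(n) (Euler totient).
(d * φ)(497) = 576

Divisors of 497: [1, 7, 71, 497]. For each d | 497:
  d = 1: d(1) · φ(497/1) = 1 · 420 = 420
  d = 7: d(7) · φ(497/7) = 2 · 70 = 140
  d = 71: d(71) · φ(497/71) = 2 · 6 = 12
  d = 497: d(497) · φ(497/497) = 4 · 1 = 4
Summing: (d * φ)(497) = 420 + 140 + 12 + 4 = 576.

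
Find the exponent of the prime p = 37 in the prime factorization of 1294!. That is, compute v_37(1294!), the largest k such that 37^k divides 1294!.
v_37(1294!) = 34

Legendre's formula: v_p(n!) = Σ_{k ≥ 1} ⌊n / p^k⌋. For p = 37, n = 1294, the terms are:
  ⌊1294/37^1⌋ = ⌊1294/37⌋ = 34
(the next term ⌊1294/37^2⌋ = 0, terminating the sum). Summing: v_37(1294!) = 34 = 34.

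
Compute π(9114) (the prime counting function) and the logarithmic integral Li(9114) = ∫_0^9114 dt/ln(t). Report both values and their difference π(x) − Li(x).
π(9114) = 1130;  Li(9114) ≈ 1149.46;  π(x) − Li(x) ≈ -19.46.

Direct count of primes ≤ 9114 gives π(9114) = 1130. Numerical evaluation of the logarithmic integral gives Li(9114) ≈ 1149.46. The difference π(x) − Li(x) ≈ -19.46 is typically negative for small/moderate x (Li(x) overestimates), though Littlewood's theorem shows this sign changes infinitely often.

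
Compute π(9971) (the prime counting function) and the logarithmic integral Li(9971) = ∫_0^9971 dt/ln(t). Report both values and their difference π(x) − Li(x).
π(9971) = 1228;  Li(9971) ≈ 1242.99;  π(x) − Li(x) ≈ -14.99.

Direct count of primes ≤ 9971 gives π(9971) = 1228. Numerical evaluation of the logarithmic integral gives Li(9971) ≈ 1242.99. The difference π(x) − Li(x) ≈ -14.99 is typically negative for small/moderate x (Li(x) overestimates), though Littlewood's theorem shows this sign changes infinitely often.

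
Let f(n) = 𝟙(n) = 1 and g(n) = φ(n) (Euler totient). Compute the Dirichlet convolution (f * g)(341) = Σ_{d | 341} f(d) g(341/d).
(𝟙 * φ)(341) = 341

Divisors of 341: [1, 11, 31, 341]. For each d | 341:
  d = 1: 𝟙(1) · φ(341/1) = 1 · 300 = 300
  d = 11: 𝟙(11) · φ(341/11) = 1 · 30 = 30
  d = 31: 𝟙(31) · φ(341/31) = 1 · 10 = 10
  d = 341: 𝟙(341) · φ(341/341) = 1 · 1 = 1
Summing: (𝟙 * φ)(341) = 300 + 30 + 10 + 1 = 341.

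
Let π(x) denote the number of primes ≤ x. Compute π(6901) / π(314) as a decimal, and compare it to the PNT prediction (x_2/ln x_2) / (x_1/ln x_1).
π(6901)/π(314) = 887/65 ≈ 13.6462;  PNT prediction ≈ 14.2949.

π(314) = 65 and π(6901) = 887, so π(6901)/π(314) ≈ 13.6462. The PNT-predicted ratio is (6901/ln(6901)) / (314/ln(314)) ≈ 14.2949. The two agree to within a few percent, as expected.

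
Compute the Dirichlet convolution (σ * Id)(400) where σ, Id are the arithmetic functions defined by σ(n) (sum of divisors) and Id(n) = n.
(σ * Id)(400) = 11094

Divisors of 400: [1, 2, 4, 5, 8, 10, 16, 20, 25, 40, 50, 80, 100, 200, 400]. For each d | 400:
  d = 1: σ(1) · Id(400/1) = 1 · 400 = 400
  d = 2: σ(2) · Id(400/2) = 3 · 200 = 600
  d = 4: σ(4) · Id(400/4) = 7 · 100 = 700
  d = 5: σ(5) · Id(400/5) = 6 · 80 = 480
  d = 8: σ(8) · Id(400/8) = 15 · 50 = 750
  d = 10: σ(10) · Id(400/10) = 18 · 40 = 720
  d = 16: σ(16) · Id(400/16) = 31 · 25 = 775
  d = 20: σ(20) · Id(400/20) = 42 · 20 = 840
  d = 25: σ(25) · Id(400/25) = 31 · 16 = 496
  d = 40: σ(40) · Id(400/40) = 90 · 10 = 900
  d = 50: σ(50) · Id(400/50) = 93 · 8 = 744
  d = 80: σ(80) · Id(400/80) = 186 · 5 = 930
  d = 100: σ(100) · Id(400/100) = 217 · 4 = 868
  d = 200: σ(200) · Id(400/200) = 465 · 2 = 930
  d = 400: σ(400) · Id(400/400) = 961 · 1 = 961
Summing: (σ * Id)(400) = 400 + 600 + 700 + 480 + 750 + 720 + 775 + 840 + 496 + 900 + 744 + 930 + 868 + 930 + 961 = 11094.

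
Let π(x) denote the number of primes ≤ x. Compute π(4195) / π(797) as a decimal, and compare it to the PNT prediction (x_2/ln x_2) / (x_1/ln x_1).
π(4195)/π(797) = 574/139 ≈ 4.1295;  PNT prediction ≈ 4.2155.

π(797) = 139 and π(4195) = 574, so π(4195)/π(797) ≈ 4.1295. The PNT-predicted ratio is (4195/ln(4195)) / (797/ln(797)) ≈ 4.2155. The two agree to within a few percent, as expected.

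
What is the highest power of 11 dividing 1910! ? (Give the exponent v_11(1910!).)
v_11(1910!) = 189

Legendre's formula: v_p(n!) = Σ_{k ≥ 1} ⌊n / p^k⌋. For p = 11, n = 1910, the terms are:
  ⌊1910/11^1⌋ = ⌊1910/11⌋ = 173
  ⌊1910/11^2⌋ = ⌊1910/121⌋ = 15
  ⌊1910/11^3⌋ = ⌊1910/1331⌋ = 1
(the next term ⌊1910/11^4⌋ = 0, terminating the sum). Summing: v_11(1910!) = 173 + 15 + 1 = 189.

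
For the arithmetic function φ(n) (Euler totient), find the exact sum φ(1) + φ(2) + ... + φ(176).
Σ_{n ≤ 176} φ(n) = 9450

Compute φ(n) for each 1 ≤ n ≤ 176: φ(1) = 1, φ(2) = 1, φ(3) = 2, φ(4) = 2, φ(5) = 4, φ(6) = 2, φ(7) = 6, φ(8) = 4, φ(9) = 6, φ(10) = 4, φ(11) = 10, φ(12) = 4, φ(13) = 12, φ(14) = 6, φ(15) = 8, φ(16) = 8, φ(17) = 16, φ(18) = 6, φ(19) = 18, φ(20) = 8, φ(21) = 12, φ(22) = 10, φ(23) = 22, φ(24) = 8, φ(25) = 20, φ(26) = 12, φ(27) = 18, φ(28) = 12, φ(29) = 28, φ(30) = 8, φ(31) = 30, φ(32) = 16, φ(33) = 20, φ(34) = 16, φ(35) = 24, φ(36) = 12, φ(37) = 36, φ(38) = 18, φ(39) = 24, φ(40) = 16, φ(41) = 40, φ(42) = 12, φ(43) = 42, φ(44) = 20, φ(45) = 24, φ(46) = 22, φ(47) = 46, φ(48) = 16, φ(49) = 42, φ(50) = 20, φ(51) = 32, φ(52) = 24, φ(53) = 52, φ(54) = 18, φ(55) = 40, φ(56) = 24, φ(57) = 36, φ(58) = 28, φ(59) = 58, φ(60) = 16, φ(61) = 60, φ(62) = 30, φ(63) = 36, φ(64) = 32, φ(65) = 48, φ(66) = 20, φ(67) = 66, φ(68) = 32, φ(69) = 44, φ(70) = 24, φ(71) = 70, φ(72) = 24, φ(73) = 72, φ(74) = 36, φ(75) = 40, φ(76) = 36, φ(77) = 60, φ(78) = 24, φ(79) = 78, φ(80) = 32, φ(81) = 54, φ(82) = 40, φ(83) = 82, φ(84) = 24, φ(85) = 64, φ(86) = 42, φ(87) = 56, φ(88) = 40, φ(89) = 88, φ(90) = 24, φ(91) = 72, φ(92) = 44, φ(93) = 60, φ(94) = 46, φ(95) = 72, φ(96) = 32, φ(97) = 96, φ(98) = 42, φ(99) = 60, φ(100) = 40, φ(101) = 100, φ(102) = 32, φ(103) = 102, φ(104) = 48, φ(105) = 48, φ(106) = 52, φ(107) = 106, φ(108) = 36, φ(109) = 108, φ(110) = 40, φ(111) = 72, φ(112) = 48, φ(113) = 112, φ(114) = 36, φ(115) = 88, φ(116) = 56, φ(117) = 72, φ(118) = 58, φ(119) = 96, φ(120) = 32, φ(121) = 110, φ(122) = 60, φ(123) = 80, φ(124) = 60, φ(125) = 100, φ(126) = 36, φ(127) = 126, φ(128) = 64, φ(129) = 84, φ(130) = 48, φ(131) = 130, φ(132) = 40, φ(133) = 108, φ(134) = 66, φ(135) = 72, φ(136) = 64, φ(137) = 136, φ(138) = 44, φ(139) = 138, φ(140) = 48, φ(141) = 92, φ(142) = 70, φ(143) = 120, φ(144) = 48, φ(145) = 112, φ(146) = 72, φ(147) = 84, φ(148) = 72, φ(149) = 148, φ(150) = 40, φ(151) = 150, φ(152) = 72, φ(153) = 96, φ(154) = 60, φ(155) = 120, φ(156) = 48, φ(157) = 156, φ(158) = 78, φ(159) = 104, φ(160) = 64, φ(161) = 132, φ(162) = 54, φ(163) = 162, φ(164) = 80, φ(165) = 80, φ(166) = 82, φ(167) = 166, φ(168) = 48, φ(169) = 156, φ(170) = 64, φ(171) = 108, φ(172) = 84, φ(173) = 172, φ(174) = 56, φ(175) = 120, φ(176) = 80. Summing all 176 values: 9450. (Average order: Σ_{n ≤ x} φ(n) ~ (3/π²) x². For x = 176, (3/π²)·176² ≈ 9415.57.)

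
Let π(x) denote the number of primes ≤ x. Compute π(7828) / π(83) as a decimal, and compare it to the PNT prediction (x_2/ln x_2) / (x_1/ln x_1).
π(7828)/π(83) = 989/23 ≈ 43.0000;  PNT prediction ≈ 46.4845.

π(83) = 23 and π(7828) = 989, so π(7828)/π(83) ≈ 43.0000. The PNT-predicted ratio is (7828/ln(7828)) / (83/ln(83)) ≈ 46.4845. The two agree to within a few percent, as expected.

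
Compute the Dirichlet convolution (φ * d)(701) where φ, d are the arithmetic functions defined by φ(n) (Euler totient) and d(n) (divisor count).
(φ * d)(701) = 702

Divisors of 701: [1, 701]. For each d | 701:
  d = 1: φ(1) · d(701/1) = 1 · 2 = 2
  d = 701: φ(701) · d(701/701) = 700 · 1 = 700
Summing: (φ * d)(701) = 2 + 700 = 702.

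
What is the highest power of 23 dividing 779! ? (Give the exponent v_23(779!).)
v_23(779!) = 34

Legendre's formula: v_p(n!) = Σ_{k ≥ 1} ⌊n / p^k⌋. For p = 23, n = 779, the terms are:
  ⌊779/23^1⌋ = ⌊779/23⌋ = 33
  ⌊779/23^2⌋ = ⌊779/529⌋ = 1
(the next term ⌊779/23^3⌋ = 0, terminating the sum). Summing: v_23(779!) = 33 + 1 = 34.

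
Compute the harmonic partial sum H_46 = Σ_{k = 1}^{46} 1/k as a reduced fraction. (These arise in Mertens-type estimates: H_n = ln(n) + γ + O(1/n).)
H_46 = 5943339269060627227/1345655451257488800

Direct summation: H_46 = 1 + 1/2 + ... + 1/46. The least common denominator is lcm(1, ..., 46) = 9419588158802421600; over this denominator the numerator is 9419588158802421600 + 4709794079401210800 + 3139862719600807200 + 2354897039700605400 + 1883917631760484320 + 1569931359800403600 + 1345655451257488800 + 1177448519850302700 + 1046620906533602400 + 941958815880242160 + 856326196254765600 + 784965679900201800 + 724583704523263200 + 672827725628744400 + 627972543920161440 + 588724259925151350 + 554093421106024800 + 523310453266801200 + 495767797831706400 + 470979407940121080 + 448551817085829600 + 428163098127382800 + 409547311252279200 + 392482839950100900 + 376783526352096864 + 362291852261631600 + 348873635511200800 + 336413862814372200 + 324813384786290400 + 313986271960080720 + 303857682542013600 + 294362129962575675 + 285442065418255200 + 277046710553012400 + 269131090251497760 + 261655226633400600 + 254583463751416800 + 247883898915853200 + 241527901507754400 + 235489703970060540 + 229746052653717600 + 224275908542914800 + 219060189739591200 + 214081549063691400 + 209324181306720480 + 204773655626139600 = 41603374883424390589, so H_46 = 41603374883424390589/9419588158802421600; reducing by gcd(41603374883424390589, 9419588158802421600) = 7 gives 5943339269060627227/1345655451257488800 ≈ 4.41669. (The PNT-adjacent estimate ln(46) + γ ≈ 4.40586 matches within O(1/n).)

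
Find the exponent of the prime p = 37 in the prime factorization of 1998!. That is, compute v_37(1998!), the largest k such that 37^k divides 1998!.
v_37(1998!) = 55

Legendre's formula: v_p(n!) = Σ_{k ≥ 1} ⌊n / p^k⌋. For p = 37, n = 1998, the terms are:
  ⌊1998/37^1⌋ = ⌊1998/37⌋ = 54
  ⌊1998/37^2⌋ = ⌊1998/1369⌋ = 1
(the next term ⌊1998/37^3⌋ = 0, terminating the sum). Summing: v_37(1998!) = 54 + 1 = 55.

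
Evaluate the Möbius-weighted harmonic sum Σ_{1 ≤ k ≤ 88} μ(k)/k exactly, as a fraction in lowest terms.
Σ μ(k)/k = 2609341595728673683821147444809/267064515689275851355624017992790

Values of μ(k) for 1 ≤ k ≤ 88: μ(1) = 1, μ(2) = -1, μ(3) = -1, μ(5) = -1, μ(6) = 1, μ(7) = -1, μ(10) = 1, μ(11) = -1, μ(13) = -1, μ(14) = 1, μ(15) = 1, μ(17) = -1, μ(19) = -1, μ(21) = 1, μ(22) = 1, μ(23) = -1, μ(26) = 1, μ(29) = -1, μ(30) = -1, μ(31) = -1, μ(33) = 1, μ(34) = 1, μ(35) = 1, μ(37) = -1, μ(38) = 1, μ(39) = 1, μ(41) = -1, μ(42) = -1, μ(43) = -1, μ(46) = 1, μ(47) = -1, μ(51) = 1, μ(53) = -1, μ(55) = 1, μ(57) = 1, μ(58) = 1, μ(59) = -1, μ(61) = -1, μ(62) = 1, μ(65) = 1, μ(66) = -1, μ(67) = -1, μ(69) = 1, μ(70) = -1, μ(71) = -1, μ(73) = -1, μ(74) = 1, μ(77) = 1, μ(78) = -1, μ(79) = -1, μ(82) = 1, μ(83) = -1, μ(85) = 1, μ(86) = 1, μ(87) = 1, with μ = 0 on non-squarefree integers. Summing μ(k)/k for k where μ(k) ≠ 0 gives 2609341595728673683821147444809/267064515689275851355624017992790 ≈ 0.0098. (PNT ⟺ this sum → 0 as n → ∞.)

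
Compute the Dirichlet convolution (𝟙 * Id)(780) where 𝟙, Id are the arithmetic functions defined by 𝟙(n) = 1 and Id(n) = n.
(𝟙 * Id)(780) = 2352

Divisors of 780: [1, 2, 3, 4, 5, 6, 10, 12, 13, 15, 20, 26, 30, 39, 52, 60, 65, 78, 130, 156, 195, 260, 390, 780]. For each d | 780:
  d = 1: 𝟙(1) · Id(780/1) = 1 · 780 = 780
  d = 2: 𝟙(2) · Id(780/2) = 1 · 390 = 390
  d = 3: 𝟙(3) · Id(780/3) = 1 · 260 = 260
  d = 4: 𝟙(4) · Id(780/4) = 1 · 195 = 195
  d = 5: 𝟙(5) · Id(780/5) = 1 · 156 = 156
  d = 6: 𝟙(6) · Id(780/6) = 1 · 130 = 130
  d = 10: 𝟙(10) · Id(780/10) = 1 · 78 = 78
  d = 12: 𝟙(12) · Id(780/12) = 1 · 65 = 65
  d = 13: 𝟙(13) · Id(780/13) = 1 · 60 = 60
  d = 15: 𝟙(15) · Id(780/15) = 1 · 52 = 52
  d = 20: 𝟙(20) · Id(780/20) = 1 · 39 = 39
  d = 26: 𝟙(26) · Id(780/26) = 1 · 30 = 30
  d = 30: 𝟙(30) · Id(780/30) = 1 · 26 = 26
  d = 39: 𝟙(39) · Id(780/39) = 1 · 20 = 20
  d = 52: 𝟙(52) · Id(780/52) = 1 · 15 = 15
  d = 60: 𝟙(60) · Id(780/60) = 1 · 13 = 13
  d = 65: 𝟙(65) · Id(780/65) = 1 · 12 = 12
  d = 78: 𝟙(78) · Id(780/78) = 1 · 10 = 10
  d = 130: 𝟙(130) · Id(780/130) = 1 · 6 = 6
  d = 156: 𝟙(156) · Id(780/156) = 1 · 5 = 5
  d = 195: 𝟙(195) · Id(780/195) = 1 · 4 = 4
  d = 260: 𝟙(260) · Id(780/260) = 1 · 3 = 3
  d = 390: 𝟙(390) · Id(780/390) = 1 · 2 = 2
  d = 780: 𝟙(780) · Id(780/780) = 1 · 1 = 1
Summing: (𝟙 * Id)(780) = 780 + 390 + 260 + 195 + 156 + 130 + 78 + 65 + 60 + 52 + 39 + 30 + 26 + 20 + 15 + 13 + 12 + 10 + 6 + 5 + 4 + 3 + 2 + 1 = 2352.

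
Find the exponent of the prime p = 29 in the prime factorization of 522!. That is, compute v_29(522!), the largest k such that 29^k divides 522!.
v_29(522!) = 18

Legendre's formula: v_p(n!) = Σ_{k ≥ 1} ⌊n / p^k⌋. For p = 29, n = 522, the terms are:
  ⌊522/29^1⌋ = ⌊522/29⌋ = 18
(the next term ⌊522/29^2⌋ = 0, terminating the sum). Summing: v_29(522!) = 18 = 18.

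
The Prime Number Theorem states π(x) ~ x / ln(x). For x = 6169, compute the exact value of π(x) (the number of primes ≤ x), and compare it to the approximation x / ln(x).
π(6169) = 803;  x/ln(x) ≈ 706.86;  relative error ≈ 11.97%.

Directly count primes up to 6169: π(6169) = 803. The PNT approximation gives 6169/ln(6169) ≈ 6169/8.72729 ≈ 706.86. Relative error (π(x) − x/ln(x)) / π(x) ≈ 11.97%; the approximation is known to undercount slightly (Li(x) is a better estimate).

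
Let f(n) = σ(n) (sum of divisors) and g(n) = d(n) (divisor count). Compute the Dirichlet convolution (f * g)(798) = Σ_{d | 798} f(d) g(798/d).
(σ * d)(798) = 6600

Divisors of 798: [1, 2, 3, 6, 7, 14, 19, 21, 38, 42, 57, 114, 133, 266, 399, 798]. For each d | 798:
  d = 1: σ(1) · d(798/1) = 1 · 16 = 16
  d = 2: σ(2) · d(798/2) = 3 · 8 = 24
  d = 3: σ(3) · d(798/3) = 4 · 8 = 32
  d = 6: σ(6) · d(798/6) = 12 · 4 = 48
  d = 7: σ(7) · d(798/7) = 8 · 8 = 64
  d = 14: σ(14) · d(798/14) = 24 · 4 = 96
  d = 19: σ(19) · d(798/19) = 20 · 8 = 160
  d = 21: σ(21) · d(798/21) = 32 · 4 = 128
  d = 38: σ(38) · d(798/38) = 60 · 4 = 240
  d = 42: σ(42) · d(798/42) = 96 · 2 = 192
  d = 57: σ(57) · d(798/57) = 80 · 4 = 320
  d = 114: σ(114) · d(798/114) = 240 · 2 = 480
  d = 133: σ(133) · d(798/133) = 160 · 4 = 640
  d = 266: σ(266) · d(798/266) = 480 · 2 = 960
  d = 399: σ(399) · d(798/399) = 640 · 2 = 1280
  d = 798: σ(798) · d(798/798) = 1920 · 1 = 1920
Summing: (σ * d)(798) = 16 + 24 + 32 + 48 + 64 + 96 + 160 + 128 + 240 + 192 + 320 + 480 + 640 + 960 + 1280 + 1920 = 6600.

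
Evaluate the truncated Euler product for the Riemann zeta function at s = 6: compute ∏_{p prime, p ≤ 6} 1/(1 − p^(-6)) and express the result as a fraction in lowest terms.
∏ = 140625/138229

The primes p ≤ 6 are [2, 3, 5]. For each prime, (1 − 1/p^6)^(-1) = p^6 / (p^6 − 1). The product is (1 − 1/2^6)^(-1), (1 − 1/3^6)^(-1), (1 − 1/5^6)^(-1) = ∏ p^6 / (p^6 − 1) = 140625/138229.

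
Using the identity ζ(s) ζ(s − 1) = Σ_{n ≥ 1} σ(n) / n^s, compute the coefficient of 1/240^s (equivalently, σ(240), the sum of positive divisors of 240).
σ(240) = 744

In the product (Σ m^0/m^s)(Σ k / k^s) = Σ (Σ_{d | n} d) / n^s, the coefficient of 1/n^s is σ(n) = Σ_{d | n} d. For n = 240, divisors are [1, 2, 3, 4, 5, 6, 8, 10, 12, 15, 16, 20, 24, 30, 40, 48, 60, 80, 120, 240]; summing: σ(240) = 744.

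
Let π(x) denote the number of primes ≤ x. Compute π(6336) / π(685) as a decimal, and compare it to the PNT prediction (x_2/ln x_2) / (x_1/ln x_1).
π(6336)/π(685) = 824/124 ≈ 6.6452;  PNT prediction ≈ 6.8991.

π(685) = 124 and π(6336) = 824, so π(6336)/π(685) ≈ 6.6452. The PNT-predicted ratio is (6336/ln(6336)) / (685/ln(685)) ≈ 6.8991. The two agree to within a few percent, as expected.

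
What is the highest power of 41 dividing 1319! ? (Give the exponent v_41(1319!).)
v_41(1319!) = 32

Legendre's formula: v_p(n!) = Σ_{k ≥ 1} ⌊n / p^k⌋. For p = 41, n = 1319, the terms are:
  ⌊1319/41^1⌋ = ⌊1319/41⌋ = 32
(the next term ⌊1319/41^2⌋ = 0, terminating the sum). Summing: v_41(1319!) = 32 = 32.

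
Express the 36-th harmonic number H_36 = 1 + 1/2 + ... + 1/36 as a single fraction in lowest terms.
H_36 = 54801925434709/13127595717600

Direct summation: H_36 = 1 + 1/2 + ... + 1/36. The least common denominator is lcm(1, ..., 36) = 144403552893600; over this denominator the numerator is 144403552893600 + 72201776446800 + 48134517631200 + 36100888223400 + 28880710578720 + 24067258815600 + 20629078984800 + 18050444111700 + 16044839210400 + 14440355289360 + 13127595717600 + 12033629407800 + 11107965607200 + 10314539492400 + 9626903526240 + 9025222055850 + 8494326640800 + 8022419605200 + 7600186994400 + 7220177644680 + 6876359661600 + 6563797858800 + 6278415343200 + 6016814703900 + 5776142115744 + 5553982803600 + 5348279736800 + 5157269746200 + 4979432858400 + 4813451763120 + 4658179125600 + 4512611027925 + 4375865239200 + 4247163320400 + 4125815796960 + 4011209802600 = 602821179781799, so H_36 = 602821179781799/144403552893600; reducing by gcd(602821179781799, 144403552893600) = 11 gives 54801925434709/13127595717600 ≈ 4.17456. (The PNT-adjacent estimate ln(36) + γ ≈ 4.16073 matches within O(1/n).)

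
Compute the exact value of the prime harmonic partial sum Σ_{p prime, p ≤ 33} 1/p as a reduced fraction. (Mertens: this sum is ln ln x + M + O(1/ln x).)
Σ 1/p = 314016924901/200560490130

π(33) = 11, so the primes ≤ 33 are [2, 3, 5, 7, 11, 13, 17, 19, 23, 29, 31]. Summing 1/p over these primes: 314016924901/200560490130 ≈ 1.5657. Mertens estimate ln ln(33) + 0.2615 ≈ 1.5133.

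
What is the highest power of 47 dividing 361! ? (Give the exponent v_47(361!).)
v_47(361!) = 7

Legendre's formula: v_p(n!) = Σ_{k ≥ 1} ⌊n / p^k⌋. For p = 47, n = 361, the terms are:
  ⌊361/47^1⌋ = ⌊361/47⌋ = 7
(the next term ⌊361/47^2⌋ = 0, terminating the sum). Summing: v_47(361!) = 7 = 7.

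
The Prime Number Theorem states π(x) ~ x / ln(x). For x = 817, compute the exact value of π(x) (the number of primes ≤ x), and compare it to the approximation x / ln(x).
π(817) = 141;  x/ln(x) ≈ 121.84;  relative error ≈ 13.59%.

Directly count primes up to 817: π(817) = 141. The PNT approximation gives 817/ln(817) ≈ 817/6.70564 ≈ 121.84. Relative error (π(x) − x/ln(x)) / π(x) ≈ 13.59%; the approximation is known to undercount slightly (Li(x) is a better estimate).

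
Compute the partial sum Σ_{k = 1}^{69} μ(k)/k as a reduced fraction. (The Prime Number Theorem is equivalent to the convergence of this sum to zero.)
Σ μ(k)/k = 62016792506357023374451/3929160775540133527939545

Values of μ(k) for 1 ≤ k ≤ 69: μ(1) = 1, μ(2) = -1, μ(3) = -1, μ(5) = -1, μ(6) = 1, μ(7) = -1, μ(10) = 1, μ(11) = -1, μ(13) = -1, μ(14) = 1, μ(15) = 1, μ(17) = -1, μ(19) = -1, μ(21) = 1, μ(22) = 1, μ(23) = -1, μ(26) = 1, μ(29) = -1, μ(30) = -1, μ(31) = -1, μ(33) = 1, μ(34) = 1, μ(35) = 1, μ(37) = -1, μ(38) = 1, μ(39) = 1, μ(41) = -1, μ(42) = -1, μ(43) = -1, μ(46) = 1, μ(47) = -1, μ(51) = 1, μ(53) = -1, μ(55) = 1, μ(57) = 1, μ(58) = 1, μ(59) = -1, μ(61) = -1, μ(62) = 1, μ(65) = 1, μ(66) = -1, μ(67) = -1, μ(69) = 1, with μ = 0 on non-squarefree integers. Summing μ(k)/k for k where μ(k) ≠ 0 gives 62016792506357023374451/3929160775540133527939545 ≈ 0.0158. (PNT ⟺ this sum → 0 as n → ∞.)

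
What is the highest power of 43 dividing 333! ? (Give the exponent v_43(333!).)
v_43(333!) = 7

Legendre's formula: v_p(n!) = Σ_{k ≥ 1} ⌊n / p^k⌋. For p = 43, n = 333, the terms are:
  ⌊333/43^1⌋ = ⌊333/43⌋ = 7
(the next term ⌊333/43^2⌋ = 0, terminating the sum). Summing: v_43(333!) = 7 = 7.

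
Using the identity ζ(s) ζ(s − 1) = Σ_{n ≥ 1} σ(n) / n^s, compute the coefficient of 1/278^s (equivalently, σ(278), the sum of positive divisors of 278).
σ(278) = 420

In the product (Σ m^0/m^s)(Σ k / k^s) = Σ (Σ_{d | n} d) / n^s, the coefficient of 1/n^s is σ(n) = Σ_{d | n} d. For n = 278, divisors are [1, 2, 139, 278]; summing: σ(278) = 420.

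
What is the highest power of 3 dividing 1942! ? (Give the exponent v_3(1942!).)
v_3(1942!) = 965

Legendre's formula: v_p(n!) = Σ_{k ≥ 1} ⌊n / p^k⌋. For p = 3, n = 1942, the terms are:
  ⌊1942/3^1⌋ = ⌊1942/3⌋ = 647
  ⌊1942/3^2⌋ = ⌊1942/9⌋ = 215
  ⌊1942/3^3⌋ = ⌊1942/27⌋ = 71
  ⌊1942/3^4⌋ = ⌊1942/81⌋ = 23
  ⌊1942/3^5⌋ = ⌊1942/243⌋ = 7
  ⌊1942/3^6⌋ = ⌊1942/729⌋ = 2
(the next term ⌊1942/3^7⌋ = 0, terminating the sum). Summing: v_3(1942!) = 647 + 215 + 71 + 23 + 7 + 2 = 965.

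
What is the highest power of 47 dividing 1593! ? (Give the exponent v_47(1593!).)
v_47(1593!) = 33

Legendre's formula: v_p(n!) = Σ_{k ≥ 1} ⌊n / p^k⌋. For p = 47, n = 1593, the terms are:
  ⌊1593/47^1⌋ = ⌊1593/47⌋ = 33
(the next term ⌊1593/47^2⌋ = 0, terminating the sum). Summing: v_47(1593!) = 33 = 33.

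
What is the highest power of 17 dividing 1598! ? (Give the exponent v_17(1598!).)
v_17(1598!) = 99

Legendre's formula: v_p(n!) = Σ_{k ≥ 1} ⌊n / p^k⌋. For p = 17, n = 1598, the terms are:
  ⌊1598/17^1⌋ = ⌊1598/17⌋ = 94
  ⌊1598/17^2⌋ = ⌊1598/289⌋ = 5
(the next term ⌊1598/17^3⌋ = 0, terminating the sum). Summing: v_17(1598!) = 94 + 5 = 99.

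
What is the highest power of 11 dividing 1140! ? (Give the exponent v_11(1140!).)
v_11(1140!) = 112

Legendre's formula: v_p(n!) = Σ_{k ≥ 1} ⌊n / p^k⌋. For p = 11, n = 1140, the terms are:
  ⌊1140/11^1⌋ = ⌊1140/11⌋ = 103
  ⌊1140/11^2⌋ = ⌊1140/121⌋ = 9
(the next term ⌊1140/11^3⌋ = 0, terminating the sum). Summing: v_11(1140!) = 103 + 9 = 112.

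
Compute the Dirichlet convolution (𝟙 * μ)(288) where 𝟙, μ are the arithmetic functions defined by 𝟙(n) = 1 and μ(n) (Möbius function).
(𝟙 * μ)(288) = 0

Divisors of 288: [1, 2, 3, 4, 6, 8, 9, 12, 16, 18, 24, 32, 36, 48, 72, 96, 144, 288]. For each d | 288:
  d = 1: 𝟙(1) · μ(288/1) = 1 · 0 = 0
  d = 2: 𝟙(2) · μ(288/2) = 1 · 0 = 0
  d = 3: 𝟙(3) · μ(288/3) = 1 · 0 = 0
  d = 4: 𝟙(4) · μ(288/4) = 1 · 0 = 0
  d = 6: 𝟙(6) · μ(288/6) = 1 · 0 = 0
  d = 8: 𝟙(8) · μ(288/8) = 1 · 0 = 0
  d = 9: 𝟙(9) · μ(288/9) = 1 · 0 = 0
  d = 12: 𝟙(12) · μ(288/12) = 1 · 0 = 0
  d = 16: 𝟙(16) · μ(288/16) = 1 · 0 = 0
  d = 18: 𝟙(18) · μ(288/18) = 1 · 0 = 0
  d = 24: 𝟙(24) · μ(288/24) = 1 · 0 = 0
  d = 32: 𝟙(32) · μ(288/32) = 1 · 0 = 0
  d = 36: 𝟙(36) · μ(288/36) = 1 · 0 = 0
  d = 48: 𝟙(48) · μ(288/48) = 1 · 1 = 1
  d = 72: 𝟙(72) · μ(288/72) = 1 · 0 = 0
  d = 96: 𝟙(96) · μ(288/96) = 1 · -1 = -1
  d = 144: 𝟙(144) · μ(288/144) = 1 · -1 = -1
  d = 288: 𝟙(288) · μ(288/288) = 1 · 1 = 1
Summing: (𝟙 * μ)(288) = 0 + 0 + 0 + 0 + 0 + 0 + 0 + 0 + 0 + 0 + 0 + 0 + 0 + 1 + 0 + -1 + -1 + 1 = 0.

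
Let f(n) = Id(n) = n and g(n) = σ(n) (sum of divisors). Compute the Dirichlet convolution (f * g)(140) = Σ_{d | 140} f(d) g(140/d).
(Id * σ)(140) = 2805

Divisors of 140: [1, 2, 4, 5, 7, 10, 14, 20, 28, 35, 70, 140]. For each d | 140:
  d = 1: Id(1) · σ(140/1) = 1 · 336 = 336
  d = 2: Id(2) · σ(140/2) = 2 · 144 = 288
  d = 4: Id(4) · σ(140/4) = 4 · 48 = 192
  d = 5: Id(5) · σ(140/5) = 5 · 56 = 280
  d = 7: Id(7) · σ(140/7) = 7 · 42 = 294
  d = 10: Id(10) · σ(140/10) = 10 · 24 = 240
  d = 14: Id(14) · σ(140/14) = 14 · 18 = 252
  d = 20: Id(20) · σ(140/20) = 20 · 8 = 160
  d = 28: Id(28) · σ(140/28) = 28 · 6 = 168
  d = 35: Id(35) · σ(140/35) = 35 · 7 = 245
  d = 70: Id(70) · σ(140/70) = 70 · 3 = 210
  d = 140: Id(140) · σ(140/140) = 140 · 1 = 140
Summing: (Id * σ)(140) = 336 + 288 + 192 + 280 + 294 + 240 + 252 + 160 + 168 + 245 + 210 + 140 = 2805.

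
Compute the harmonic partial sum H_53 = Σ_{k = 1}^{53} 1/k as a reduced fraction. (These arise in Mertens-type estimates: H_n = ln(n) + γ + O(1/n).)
H_53 = 748469853272339196210427/164249358725037825439200

Direct summation: H_53 = 1 + 1/2 + ... + 1/53. The least common denominator is lcm(1, ..., 53) = 164249358725037825439200; over this denominator the numerator is 164249358725037825439200 + 82124679362518912719600 + 54749786241679275146400 + 41062339681259456359800 + 32849871745007565087840 + 27374893120839637573200 + 23464194103576832205600 + 20531169840629728179900 + 18249928747226425048800 + 16424935872503782543920 + 14931759884094347767200 + 13687446560419818786600 + 12634566055772140418400 + 11732097051788416102800 + 10949957248335855029280 + 10265584920314864089950 + 9661726983825754437600 + 9124964373613212524400 + 8644703090791464496800 + 8212467936251891271960 + 7821398034525610735200 + 7465879942047173883600 + 7141276466305992410400 + 6843723280209909393300 + 6569974349001513017568 + 6317283027886070209200 + 6083309582408808349600 + 5866048525894208051400 + 5663770990518545704800 + 5474978624167927514640 + 5298366410485091143200 + 5132792460157432044975 + 4977253294698115922400 + 4830863491912877218800 + 4692838820715366441120 + 4562482186806606262200 + 4439171857433454741600 + 4322351545395732248400 + 4211522018590713472800 + 4106233968125945635980 + 4006081920122873791200 + 3910699017262805367600 + 3819752528489251754400 + 3732939971023586941800 + 3649985749445285009760 + 3570638233152996205200 + 3494667206915698413600 + 3421861640104954696650 + 3352027729082404600800 + 3284987174500756508784 + 3220575661275251479200 + 3158641513943035104600 + 3099044504245996706400 = 748469853272339196210427, so H_53 = 748469853272339196210427/164249358725037825439200 (already in lowest terms) ≈ 4.55691. (The PNT-adjacent estimate ln(53) + γ ≈ 4.54751 matches within O(1/n).)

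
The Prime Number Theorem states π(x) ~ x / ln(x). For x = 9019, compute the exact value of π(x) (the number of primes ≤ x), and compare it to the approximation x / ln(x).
π(9019) = 1121;  x/ln(x) ≈ 990.33;  relative error ≈ 11.66%.

Directly count primes up to 9019: π(9019) = 1121. The PNT approximation gives 9019/ln(9019) ≈ 9019/9.10709 ≈ 990.33. Relative error (π(x) − x/ln(x)) / π(x) ≈ 11.66%; the approximation is known to undercount slightly (Li(x) is a better estimate).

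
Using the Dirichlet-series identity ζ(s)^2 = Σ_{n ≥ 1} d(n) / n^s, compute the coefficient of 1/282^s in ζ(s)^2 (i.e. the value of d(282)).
d(282) = 8

ζ(s)^2 = (Σ 1/m^s)(Σ 1/k^s). The coefficient of 1/n^s in the product is the number of ordered pairs (m, k) with mk = n, which equals d(n). For n = 282, divisors are [1, 2, 3, 6, 47, 94, 141, 282], so d(282) = 8.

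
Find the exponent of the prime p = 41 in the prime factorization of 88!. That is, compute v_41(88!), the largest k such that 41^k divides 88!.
v_41(88!) = 2

Legendre's formula: v_p(n!) = Σ_{k ≥ 1} ⌊n / p^k⌋. For p = 41, n = 88, the terms are:
  ⌊88/41^1⌋ = ⌊88/41⌋ = 2
(the next term ⌊88/41^2⌋ = 0, terminating the sum). Summing: v_41(88!) = 2 = 2.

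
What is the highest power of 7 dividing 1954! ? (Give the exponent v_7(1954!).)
v_7(1954!) = 323

Legendre's formula: v_p(n!) = Σ_{k ≥ 1} ⌊n / p^k⌋. For p = 7, n = 1954, the terms are:
  ⌊1954/7^1⌋ = ⌊1954/7⌋ = 279
  ⌊1954/7^2⌋ = ⌊1954/49⌋ = 39
  ⌊1954/7^3⌋ = ⌊1954/343⌋ = 5
(the next term ⌊1954/7^4⌋ = 0, terminating the sum). Summing: v_7(1954!) = 279 + 39 + 5 = 323.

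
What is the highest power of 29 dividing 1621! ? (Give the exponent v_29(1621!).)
v_29(1621!) = 56

Legendre's formula: v_p(n!) = Σ_{k ≥ 1} ⌊n / p^k⌋. For p = 29, n = 1621, the terms are:
  ⌊1621/29^1⌋ = ⌊1621/29⌋ = 55
  ⌊1621/29^2⌋ = ⌊1621/841⌋ = 1
(the next term ⌊1621/29^3⌋ = 0, terminating the sum). Summing: v_29(1621!) = 55 + 1 = 56.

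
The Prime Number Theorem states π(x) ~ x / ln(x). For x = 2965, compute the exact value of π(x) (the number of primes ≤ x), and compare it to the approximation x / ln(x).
π(2965) = 427;  x/ln(x) ≈ 370.87;  relative error ≈ 13.14%.

Directly count primes up to 2965: π(2965) = 427. The PNT approximation gives 2965/ln(2965) ≈ 2965/7.99463 ≈ 370.87. Relative error (π(x) − x/ln(x)) / π(x) ≈ 13.14%; the approximation is known to undercount slightly (Li(x) is a better estimate).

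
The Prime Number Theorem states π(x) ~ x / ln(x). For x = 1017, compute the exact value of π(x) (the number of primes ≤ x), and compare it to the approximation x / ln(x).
π(1017) = 170;  x/ln(x) ≈ 146.87;  relative error ≈ 13.61%.

Directly count primes up to 1017: π(1017) = 170. The PNT approximation gives 1017/ln(1017) ≈ 1017/6.92461 ≈ 146.87. Relative error (π(x) − x/ln(x)) / π(x) ≈ 13.61%; the approximation is known to undercount slightly (Li(x) is a better estimate).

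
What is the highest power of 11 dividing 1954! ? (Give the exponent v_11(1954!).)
v_11(1954!) = 194

Legendre's formula: v_p(n!) = Σ_{k ≥ 1} ⌊n / p^k⌋. For p = 11, n = 1954, the terms are:
  ⌊1954/11^1⌋ = ⌊1954/11⌋ = 177
  ⌊1954/11^2⌋ = ⌊1954/121⌋ = 16
  ⌊1954/11^3⌋ = ⌊1954/1331⌋ = 1
(the next term ⌊1954/11^4⌋ = 0, terminating the sum). Summing: v_11(1954!) = 177 + 16 + 1 = 194.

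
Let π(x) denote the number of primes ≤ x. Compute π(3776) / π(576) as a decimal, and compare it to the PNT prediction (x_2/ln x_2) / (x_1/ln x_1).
π(3776)/π(576) = 525/105 ≈ 5.0000;  PNT prediction ≈ 5.0590.

π(576) = 105 and π(3776) = 525, so π(3776)/π(576) ≈ 5.0000. The PNT-predicted ratio is (3776/ln(3776)) / (576/ln(576)) ≈ 5.0590. The two agree to within a few percent, as expected.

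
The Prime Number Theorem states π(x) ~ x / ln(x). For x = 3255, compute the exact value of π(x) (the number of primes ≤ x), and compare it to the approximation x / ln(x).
π(3255) = 459;  x/ln(x) ≈ 402.45;  relative error ≈ 12.32%.

Directly count primes up to 3255: π(3255) = 459. The PNT approximation gives 3255/ln(3255) ≈ 3255/8.08795 ≈ 402.45. Relative error (π(x) − x/ln(x)) / π(x) ≈ 12.32%; the approximation is known to undercount slightly (Li(x) is a better estimate).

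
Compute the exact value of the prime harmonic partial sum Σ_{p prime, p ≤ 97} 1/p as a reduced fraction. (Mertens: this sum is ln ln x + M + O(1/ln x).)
Σ 1/p = 4156517583588203716343221884611037839/2305567963945518424753102147331756070

π(97) = 25, so the primes ≤ 97 are [2, 3, 5, 7, 11, 13, 17, 19, 23, 29, 31, 37, 41, 43, 47, 53, 59, 61, 67, 71, 73, 79, 83, 89, 97]. Summing 1/p over these primes: 4156517583588203716343221884611037839/2305567963945518424753102147331756070 ≈ 1.8028. Mertens estimate ln ln(97) + 0.2615 ≈ 1.7820.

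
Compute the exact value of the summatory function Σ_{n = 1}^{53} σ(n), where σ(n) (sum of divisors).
Σ_{n ≤ 53} σ(n) = 2304

Compute σ(n) for each 1 ≤ n ≤ 53: σ(1) = 1, σ(2) = 3, σ(3) = 4, σ(4) = 7, σ(5) = 6, σ(6) = 12, σ(7) = 8, σ(8) = 15, σ(9) = 13, σ(10) = 18, σ(11) = 12, σ(12) = 28, σ(13) = 14, σ(14) = 24, σ(15) = 24, σ(16) = 31, σ(17) = 18, σ(18) = 39, σ(19) = 20, σ(20) = 42, σ(21) = 32, σ(22) = 36, σ(23) = 24, σ(24) = 60, σ(25) = 31, σ(26) = 42, σ(27) = 40, σ(28) = 56, σ(29) = 30, σ(30) = 72, σ(31) = 32, σ(32) = 63, σ(33) = 48, σ(34) = 54, σ(35) = 48, σ(36) = 91, σ(37) = 38, σ(38) = 60, σ(39) = 56, σ(40) = 90, σ(41) = 42, σ(42) = 96, σ(43) = 44, σ(44) = 84, σ(45) = 78, σ(46) = 72, σ(47) = 48, σ(48) = 124, σ(49) = 57, σ(50) = 93, σ(51) = 72, σ(52) = 98, σ(53) = 54. Summing all 53 values: 2304. (Average order: Σ_{n ≤ x} σ(n) ~ (π²/12) x². For x = 53, (π²/12)·53² ≈ 2310.31.)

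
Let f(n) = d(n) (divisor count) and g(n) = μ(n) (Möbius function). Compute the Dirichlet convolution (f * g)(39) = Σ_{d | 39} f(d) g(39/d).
(d * μ)(39) = 1

Divisors of 39: [1, 3, 13, 39]. For each d | 39:
  d = 1: d(1) · μ(39/1) = 1 · 1 = 1
  d = 3: d(3) · μ(39/3) = 2 · -1 = -2
  d = 13: d(13) · μ(39/13) = 2 · -1 = -2
  d = 39: d(39) · μ(39/39) = 4 · 1 = 4
Summing: (d * μ)(39) = 1 + -2 + -2 + 4 = 1.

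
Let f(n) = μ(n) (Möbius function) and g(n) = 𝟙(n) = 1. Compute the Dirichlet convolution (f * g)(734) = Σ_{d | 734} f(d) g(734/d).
(μ * 𝟙)(734) = 0

Divisors of 734: [1, 2, 367, 734]. For each d | 734:
  d = 1: μ(1) · 𝟙(734/1) = 1 · 1 = 1
  d = 2: μ(2) · 𝟙(734/2) = -1 · 1 = -1
  d = 367: μ(367) · 𝟙(734/367) = -1 · 1 = -1
  d = 734: μ(734) · 𝟙(734/734) = 1 · 1 = 1
Summing: (μ * 𝟙)(734) = 1 + -1 + -1 + 1 = 0.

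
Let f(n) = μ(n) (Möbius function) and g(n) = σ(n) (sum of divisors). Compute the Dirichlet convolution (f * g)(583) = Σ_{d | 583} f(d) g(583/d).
(μ * σ)(583) = 583

Divisors of 583: [1, 11, 53, 583]. For each d | 583:
  d = 1: μ(1) · σ(583/1) = 1 · 648 = 648
  d = 11: μ(11) · σ(583/11) = -1 · 54 = -54
  d = 53: μ(53) · σ(583/53) = -1 · 12 = -12
  d = 583: μ(583) · σ(583/583) = 1 · 1 = 1
Summing: (μ * σ)(583) = 648 + -54 + -12 + 1 = 583.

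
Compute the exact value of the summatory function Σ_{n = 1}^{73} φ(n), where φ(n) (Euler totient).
Σ_{n ≤ 73} φ(n) = 1660

Compute φ(n) for each 1 ≤ n ≤ 73: φ(1) = 1, φ(2) = 1, φ(3) = 2, φ(4) = 2, φ(5) = 4, φ(6) = 2, φ(7) = 6, φ(8) = 4, φ(9) = 6, φ(10) = 4, φ(11) = 10, φ(12) = 4, φ(13) = 12, φ(14) = 6, φ(15) = 8, φ(16) = 8, φ(17) = 16, φ(18) = 6, φ(19) = 18, φ(20) = 8, φ(21) = 12, φ(22) = 10, φ(23) = 22, φ(24) = 8, φ(25) = 20, φ(26) = 12, φ(27) = 18, φ(28) = 12, φ(29) = 28, φ(30) = 8, φ(31) = 30, φ(32) = 16, φ(33) = 20, φ(34) = 16, φ(35) = 24, φ(36) = 12, φ(37) = 36, φ(38) = 18, φ(39) = 24, φ(40) = 16, φ(41) = 40, φ(42) = 12, φ(43) = 42, φ(44) = 20, φ(45) = 24, φ(46) = 22, φ(47) = 46, φ(48) = 16, φ(49) = 42, φ(50) = 20, φ(51) = 32, φ(52) = 24, φ(53) = 52, φ(54) = 18, φ(55) = 40, φ(56) = 24, φ(57) = 36, φ(58) = 28, φ(59) = 58, φ(60) = 16, φ(61) = 60, φ(62) = 30, φ(63) = 36, φ(64) = 32, φ(65) = 48, φ(66) = 20, φ(67) = 66, φ(68) = 32, φ(69) = 44, φ(70) = 24, φ(71) = 70, φ(72) = 24, φ(73) = 72. Summing all 73 values: 1660. (Average order: Σ_{n ≤ x} φ(n) ~ (3/π²) x². For x = 73, (3/π²)·73² ≈ 1619.82.)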